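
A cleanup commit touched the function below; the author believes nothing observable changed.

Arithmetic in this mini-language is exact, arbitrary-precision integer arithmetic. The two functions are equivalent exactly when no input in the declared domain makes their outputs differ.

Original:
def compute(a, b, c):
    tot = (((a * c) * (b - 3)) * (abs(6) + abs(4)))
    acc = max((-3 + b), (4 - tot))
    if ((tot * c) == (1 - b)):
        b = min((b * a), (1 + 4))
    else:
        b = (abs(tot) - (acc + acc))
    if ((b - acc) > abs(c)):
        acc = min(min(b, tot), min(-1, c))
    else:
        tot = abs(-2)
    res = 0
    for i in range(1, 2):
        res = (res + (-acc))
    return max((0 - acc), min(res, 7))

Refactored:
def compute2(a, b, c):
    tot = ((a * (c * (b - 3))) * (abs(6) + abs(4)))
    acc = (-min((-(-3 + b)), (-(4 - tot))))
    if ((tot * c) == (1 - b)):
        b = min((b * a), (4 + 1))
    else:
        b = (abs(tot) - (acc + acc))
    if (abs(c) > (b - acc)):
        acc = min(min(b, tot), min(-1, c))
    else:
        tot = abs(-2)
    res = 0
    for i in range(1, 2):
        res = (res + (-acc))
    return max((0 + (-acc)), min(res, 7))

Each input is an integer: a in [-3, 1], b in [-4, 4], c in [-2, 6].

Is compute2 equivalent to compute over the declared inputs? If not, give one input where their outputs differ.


Consider the input a=-3, b=-4, c=-2.
compute: tot := -420 | acc := 424 | ((tot * c) == (1 - b)): false | b := -428 | ((b - acc) > abs(c)): false | tot := 2 | res := 0 | iter i=1: | res := -424 | result -424
compute2: tot := -420 | acc := 424 | ((tot * c) == (1 - b)): false | b := -428 | (abs(c) > (b - acc)): true | acc := -428 | res := 0 | iter i=1: | res := 428 | result 428
-424 and 428 differ, so these are not the same function on this domain.
verdict: not equivalent; witness: a=-3, b=-4, c=-2


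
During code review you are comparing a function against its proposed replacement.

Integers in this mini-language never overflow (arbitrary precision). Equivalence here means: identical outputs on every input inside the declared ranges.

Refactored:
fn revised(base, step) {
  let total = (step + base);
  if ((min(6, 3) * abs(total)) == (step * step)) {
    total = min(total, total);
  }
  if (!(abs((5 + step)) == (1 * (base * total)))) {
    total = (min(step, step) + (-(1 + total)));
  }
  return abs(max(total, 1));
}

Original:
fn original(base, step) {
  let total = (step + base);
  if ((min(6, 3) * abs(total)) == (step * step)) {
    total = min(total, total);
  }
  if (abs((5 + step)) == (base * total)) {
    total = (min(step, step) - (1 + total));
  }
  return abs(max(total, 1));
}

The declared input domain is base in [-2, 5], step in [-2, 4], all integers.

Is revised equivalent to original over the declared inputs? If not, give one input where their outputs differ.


Run the pair on base=-2, step=4.
original: total=2, then ((min(6, 3) * abs(total)) == (step * step)) is false, then (abs((5 + step)) == (base * total)) is false, then returns 2
revised: total=2, then ((min(6, 3) * abs(total)) == (step * step)) is false, then (!(abs((5 + step)) == (1 * (base * total)))) is true, then total=1, then returns 1
2 vs 1 — the two versions disagree here.
verdict: not equivalent; witness: base=-2, step=4


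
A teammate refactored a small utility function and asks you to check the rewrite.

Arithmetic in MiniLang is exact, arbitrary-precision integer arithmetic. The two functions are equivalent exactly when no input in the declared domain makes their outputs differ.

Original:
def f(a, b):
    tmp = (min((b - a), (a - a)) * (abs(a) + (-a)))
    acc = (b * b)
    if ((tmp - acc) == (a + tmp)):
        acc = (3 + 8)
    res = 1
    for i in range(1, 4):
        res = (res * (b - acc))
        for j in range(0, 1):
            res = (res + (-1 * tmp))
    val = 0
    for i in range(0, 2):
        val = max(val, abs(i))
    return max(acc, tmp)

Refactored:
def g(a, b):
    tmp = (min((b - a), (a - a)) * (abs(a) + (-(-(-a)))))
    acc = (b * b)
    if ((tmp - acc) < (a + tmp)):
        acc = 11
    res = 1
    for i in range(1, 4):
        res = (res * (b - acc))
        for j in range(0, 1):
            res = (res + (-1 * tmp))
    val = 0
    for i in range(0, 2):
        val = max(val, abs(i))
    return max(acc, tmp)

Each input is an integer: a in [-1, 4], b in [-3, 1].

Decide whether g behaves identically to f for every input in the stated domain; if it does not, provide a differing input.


These are not equivalent — on a=-1, b=-3 the outputs split (9 vs 11).
f: tmp=-4, then acc=9, then ((tmp - acc) == (a + tmp)) is false, then res=1, then (i=1), then res=-12, then (j=0), then res=-8, then (i=2), then res=96, then (j=0), then res=100, then (i=3), then res=-1200, then (j=0), then res=-1196, then val=0, then (i=0), then val=0, then (i=1), then val=1, then returns 9
g: tmp=-4, then acc=9, then ((tmp - acc) < (a + tmp)) is true, then acc=11, then res=1, then (i=1), then res=-14, then (j=0), then res=-10, then (i=2), then res=140, then (j=0), then res=144, then (i=3), then res=-2016, then (j=0), then res=-2012, then val=0, then (i=0), then val=0, then (i=1), then val=1, then returns 11
verdict: not equivalent; witness: a=-1, b=-3


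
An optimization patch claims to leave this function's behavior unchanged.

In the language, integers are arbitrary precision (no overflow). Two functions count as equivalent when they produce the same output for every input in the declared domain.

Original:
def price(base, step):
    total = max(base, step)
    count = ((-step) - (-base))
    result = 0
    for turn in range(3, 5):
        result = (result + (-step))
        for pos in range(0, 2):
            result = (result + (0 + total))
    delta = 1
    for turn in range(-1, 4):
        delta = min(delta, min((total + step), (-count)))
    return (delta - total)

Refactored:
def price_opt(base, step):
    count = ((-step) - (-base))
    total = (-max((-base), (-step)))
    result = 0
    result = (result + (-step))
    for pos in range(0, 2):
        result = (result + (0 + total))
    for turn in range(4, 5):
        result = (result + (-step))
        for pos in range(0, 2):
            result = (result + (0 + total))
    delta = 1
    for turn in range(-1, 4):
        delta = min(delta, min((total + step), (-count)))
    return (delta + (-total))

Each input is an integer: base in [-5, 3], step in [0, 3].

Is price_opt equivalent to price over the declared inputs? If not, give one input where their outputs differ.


These are not equivalent — on base=-5, step=1 the outputs split (0 vs 1).
price: total=1, then count=-6, then result=0, then (turn=3), then result=-1, then (pos=0), then result=0, then (pos=1), then result=1, then (turn=4), then result=0, then (pos=0), then result=1, then (pos=1), then result=2, then delta=1, then (turn=-1), then delta=1, then (turn=0), then delta=1, then (turn=1), then delta=1, then (turn=2), then delta=1, then (turn=3), then delta=1, then returns 0
price_opt: count=-6, then total=-5, then result=0, then result=-1, then (pos=0), then result=-6, then (pos=1), then result=-11, then (turn=4), then result=-12, then (pos=0), then result=-17, then (pos=1), then result=-22, then delta=1, then (turn=-1), then delta=-4, then (turn=0), then delta=-4, then (turn=1), then delta=-4, then (turn=2), then delta=-4, then (turn=3), then delta=-4, then returns 1
verdict: not equivalent; witness: base=-5, step=1


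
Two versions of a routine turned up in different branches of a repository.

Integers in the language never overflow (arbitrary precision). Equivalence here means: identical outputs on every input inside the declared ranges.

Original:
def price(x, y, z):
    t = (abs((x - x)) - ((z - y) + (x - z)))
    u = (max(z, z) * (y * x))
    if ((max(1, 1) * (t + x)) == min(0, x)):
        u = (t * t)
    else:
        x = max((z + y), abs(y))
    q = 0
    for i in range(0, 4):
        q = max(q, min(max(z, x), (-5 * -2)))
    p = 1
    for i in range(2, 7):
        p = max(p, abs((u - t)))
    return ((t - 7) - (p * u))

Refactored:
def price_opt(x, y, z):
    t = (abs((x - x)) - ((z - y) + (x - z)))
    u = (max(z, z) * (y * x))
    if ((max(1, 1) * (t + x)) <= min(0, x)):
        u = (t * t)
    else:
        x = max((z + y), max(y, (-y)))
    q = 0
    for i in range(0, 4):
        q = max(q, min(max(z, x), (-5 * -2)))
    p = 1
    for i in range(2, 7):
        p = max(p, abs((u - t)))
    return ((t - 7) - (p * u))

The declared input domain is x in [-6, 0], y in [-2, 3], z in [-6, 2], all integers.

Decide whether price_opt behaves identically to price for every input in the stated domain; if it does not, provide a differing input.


x=-1, y=-2, z=-6 yields 124 from price but -10 from price_opt.
verdict: not equivalent; witness: x=-1, y=-2, z=-6


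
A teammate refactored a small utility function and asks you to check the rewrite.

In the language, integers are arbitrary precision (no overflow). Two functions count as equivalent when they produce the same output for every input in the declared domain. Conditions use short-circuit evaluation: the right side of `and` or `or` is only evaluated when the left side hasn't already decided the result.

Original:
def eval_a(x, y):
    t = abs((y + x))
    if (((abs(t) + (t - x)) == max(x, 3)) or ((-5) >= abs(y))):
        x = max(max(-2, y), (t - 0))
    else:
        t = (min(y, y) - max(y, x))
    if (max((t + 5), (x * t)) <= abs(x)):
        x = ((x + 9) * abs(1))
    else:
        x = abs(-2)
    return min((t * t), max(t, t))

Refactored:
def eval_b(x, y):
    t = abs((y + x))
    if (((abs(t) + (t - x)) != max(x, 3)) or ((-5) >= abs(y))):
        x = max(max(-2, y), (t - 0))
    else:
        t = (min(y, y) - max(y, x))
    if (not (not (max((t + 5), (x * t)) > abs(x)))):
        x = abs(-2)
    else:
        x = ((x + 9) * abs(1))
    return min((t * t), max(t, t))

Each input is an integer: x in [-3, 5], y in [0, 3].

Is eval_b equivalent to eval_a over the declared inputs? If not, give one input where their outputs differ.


Run the pair on x=-3, y=0.
eval_a: t becomes 3; next (((abs(t) + (t - x)) == max(x, 3)) or ((-5) >= abs(y))) evaluates to false; next t becomes 0; next (max((t + 5), (x * t)) <= abs(x)) evaluates to false; next x becomes 2; next final value 0
eval_b: t becomes 3; next (((abs(t) + (t - x)) != max(x, 3)) or ((-5) >= abs(y))) evaluates to true; next x becomes 3; next (not (not (max((t + 5), (x * t)) > abs(x)))) evaluates to true; next x becomes 2; next final value 3
0 vs 3 — the two versions disagree here.
verdict: not equivalent; witness: x=-3, y=0


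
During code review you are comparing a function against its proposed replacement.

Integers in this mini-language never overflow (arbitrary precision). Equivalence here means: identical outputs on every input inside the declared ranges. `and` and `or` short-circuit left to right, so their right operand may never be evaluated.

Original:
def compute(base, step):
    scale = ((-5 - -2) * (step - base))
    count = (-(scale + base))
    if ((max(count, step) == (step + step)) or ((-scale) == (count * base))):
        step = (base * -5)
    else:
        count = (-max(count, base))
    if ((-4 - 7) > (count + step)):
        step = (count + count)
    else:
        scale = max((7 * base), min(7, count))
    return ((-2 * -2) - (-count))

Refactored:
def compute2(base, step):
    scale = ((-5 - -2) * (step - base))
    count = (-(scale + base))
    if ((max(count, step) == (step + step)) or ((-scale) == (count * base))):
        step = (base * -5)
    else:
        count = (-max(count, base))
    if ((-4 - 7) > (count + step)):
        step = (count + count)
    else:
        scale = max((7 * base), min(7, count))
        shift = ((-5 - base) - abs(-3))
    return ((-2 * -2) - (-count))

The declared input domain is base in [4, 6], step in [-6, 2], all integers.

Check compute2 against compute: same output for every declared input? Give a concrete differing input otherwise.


Side by side, the visible changes include: statement counts differ, plus min/max/abs usage differs, plus arithmetic usage differs, plus local variable names differ, plus constant usage differs.
Tracing base=5, step=-2: compute: scale = 21; count = -26; ((max(count, step) == (step + step)) or ((-scale) == (count * base))) -> false; count = -5; ((-4 - 7) > (count + step)) -> false; scale = 35; return -1 | compute2: scale = 21; count = -26; ((max(count, step) == (step + step)) or ((-scale) == (count * base))) -> false; count = -5; ((-4 - 7) > (count + step)) -> false; scale = 35; shift = -13; return -1 — matching result -1.
Every one of the 27 inputs gives matching results.
verdict: equivalent


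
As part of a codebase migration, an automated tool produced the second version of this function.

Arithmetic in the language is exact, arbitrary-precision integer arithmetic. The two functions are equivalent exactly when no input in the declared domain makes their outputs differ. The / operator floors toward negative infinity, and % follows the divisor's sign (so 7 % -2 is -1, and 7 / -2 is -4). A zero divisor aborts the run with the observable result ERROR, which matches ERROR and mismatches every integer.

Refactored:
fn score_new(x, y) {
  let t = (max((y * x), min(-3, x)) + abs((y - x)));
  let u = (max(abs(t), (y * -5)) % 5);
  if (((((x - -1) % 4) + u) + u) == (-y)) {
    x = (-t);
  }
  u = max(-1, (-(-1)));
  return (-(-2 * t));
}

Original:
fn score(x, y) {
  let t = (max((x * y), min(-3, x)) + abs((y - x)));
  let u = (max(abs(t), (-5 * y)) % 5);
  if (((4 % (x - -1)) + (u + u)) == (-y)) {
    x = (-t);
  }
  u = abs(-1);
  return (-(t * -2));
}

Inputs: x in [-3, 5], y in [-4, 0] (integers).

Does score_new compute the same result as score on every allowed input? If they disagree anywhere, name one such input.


Evaluate both at x=-1, y=-4.
score: t = 7; u = 0; division by zero -> ERROR
score_new: t = 7; u = 0; (((((x - -1) % 4) + u) + u) == (-y)) -> false; u = 1; return 14
ERROR against 14: the behavior changed.
verdict: not equivalent; witness: x=-1, y=-4


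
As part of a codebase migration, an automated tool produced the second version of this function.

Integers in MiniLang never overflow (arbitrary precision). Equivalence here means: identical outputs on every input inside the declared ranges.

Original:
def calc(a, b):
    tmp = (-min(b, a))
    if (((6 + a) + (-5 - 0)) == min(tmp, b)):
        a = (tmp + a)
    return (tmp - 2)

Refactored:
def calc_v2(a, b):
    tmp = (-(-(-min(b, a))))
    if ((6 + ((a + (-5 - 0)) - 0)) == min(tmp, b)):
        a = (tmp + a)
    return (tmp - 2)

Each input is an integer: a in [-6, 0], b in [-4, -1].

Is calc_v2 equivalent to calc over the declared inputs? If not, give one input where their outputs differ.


Behavior is preserved: although arithmetic usage differs; and constant usage differs, the outputs never diverge.
One worked example (a=-4, b=-1) — calc: tmp = 4; (((6 + a) + (-5 - 0)) == min(tmp, b)) -> false; return 2; calc_v2: tmp = 4; ((6 + ((a + (-5 - 0)) - 0)) == min(tmp, b)) -> false; return 2; agreement on 2.
An exhaustive pass over the 28 declared inputs shows identical outputs.
verdict: equivalent


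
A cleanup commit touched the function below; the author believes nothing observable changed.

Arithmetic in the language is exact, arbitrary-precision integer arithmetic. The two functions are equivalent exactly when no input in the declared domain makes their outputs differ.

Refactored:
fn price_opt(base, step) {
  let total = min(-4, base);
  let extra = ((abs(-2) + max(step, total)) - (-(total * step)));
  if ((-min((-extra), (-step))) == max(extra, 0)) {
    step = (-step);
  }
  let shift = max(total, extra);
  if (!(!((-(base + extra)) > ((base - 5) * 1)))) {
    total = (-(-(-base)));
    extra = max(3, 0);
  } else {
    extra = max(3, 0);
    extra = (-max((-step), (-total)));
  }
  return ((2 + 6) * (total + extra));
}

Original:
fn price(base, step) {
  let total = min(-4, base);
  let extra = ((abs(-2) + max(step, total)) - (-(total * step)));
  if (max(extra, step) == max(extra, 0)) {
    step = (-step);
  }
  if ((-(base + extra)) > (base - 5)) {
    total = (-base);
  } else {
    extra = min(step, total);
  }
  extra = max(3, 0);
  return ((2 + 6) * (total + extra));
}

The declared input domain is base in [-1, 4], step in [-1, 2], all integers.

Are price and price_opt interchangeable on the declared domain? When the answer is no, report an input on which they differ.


There is a counterexample at base=0, step=-1: -8 on one side, -64 on the other.
price: total := -4 | extra := 5 | (max(extra, step) == max(extra, 0)): true | step := 1 | ((-(base + extra)) > (base - 5)): false | extra := -4 | extra := 3 | result -8
price_opt: total := -4 | extra := 5 | ((-min((-extra), (-step))) == max(extra, 0)): true | step := 1 | shift := 5 | (!(!((-(base + extra)) > ((base - 5) * 1)))): false | extra := 3 | extra := -4 | result -64
verdict: not equivalent; witness: base=0, step=-1


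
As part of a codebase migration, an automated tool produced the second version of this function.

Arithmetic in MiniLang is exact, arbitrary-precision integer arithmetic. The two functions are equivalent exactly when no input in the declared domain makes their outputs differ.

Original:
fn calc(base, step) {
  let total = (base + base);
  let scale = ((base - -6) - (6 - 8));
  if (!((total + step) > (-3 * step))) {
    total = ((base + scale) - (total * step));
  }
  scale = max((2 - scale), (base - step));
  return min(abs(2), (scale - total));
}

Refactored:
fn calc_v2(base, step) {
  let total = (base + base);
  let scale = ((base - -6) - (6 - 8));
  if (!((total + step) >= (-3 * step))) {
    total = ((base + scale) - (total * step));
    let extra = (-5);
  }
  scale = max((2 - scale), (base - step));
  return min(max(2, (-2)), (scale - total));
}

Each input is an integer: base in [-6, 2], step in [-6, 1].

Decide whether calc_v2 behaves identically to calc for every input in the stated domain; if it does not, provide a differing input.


These are not equivalent — on base=-2, step=1 the outputs split (-11 vs 1).
calc: total becomes -4; next scale becomes 6; next (!((total + step) > (-3 * step))) evaluates to true; next total becomes 8; next scale becomes -3; next final value -11
calc_v2: total becomes -4; next scale becomes 6; next (!((total + step) >= (-3 * step))) evaluates to false; next scale becomes -3; next final value 1
verdict: not equivalent; witness: base=-2, step=1


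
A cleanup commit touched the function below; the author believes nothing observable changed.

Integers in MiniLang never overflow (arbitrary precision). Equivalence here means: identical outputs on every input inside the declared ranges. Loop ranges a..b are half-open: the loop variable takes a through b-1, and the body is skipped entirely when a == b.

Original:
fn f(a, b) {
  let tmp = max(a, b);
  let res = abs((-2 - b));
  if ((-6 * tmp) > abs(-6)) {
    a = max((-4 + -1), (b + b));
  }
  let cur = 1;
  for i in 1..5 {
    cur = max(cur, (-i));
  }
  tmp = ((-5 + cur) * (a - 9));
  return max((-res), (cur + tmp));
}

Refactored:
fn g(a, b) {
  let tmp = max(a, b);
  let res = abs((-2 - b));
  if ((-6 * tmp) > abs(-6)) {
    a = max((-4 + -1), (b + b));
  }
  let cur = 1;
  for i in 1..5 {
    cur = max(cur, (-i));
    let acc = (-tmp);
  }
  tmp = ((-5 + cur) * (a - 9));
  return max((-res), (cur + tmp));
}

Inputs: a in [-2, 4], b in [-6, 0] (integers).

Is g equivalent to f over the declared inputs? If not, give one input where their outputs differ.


Comparing the listings, the differences include: local variable names differ; statement counts differ.
As a probe, take a=-1, b=-4: f runs tmp=-1, then res=2, then ((-6 * tmp) > abs(-6)) is false, then cur=1, then (i=1), then cur=1, then (i=2), then cur=1, then (i=3), then cur=1, then (i=4), then cur=1, then tmp=40, then returns 41; g runs tmp=-1, then res=2, then ((-6 * tmp) > abs(-6)) is false, then cur=1, then (i=1), then cur=1, then acc=1, then (i=2), then cur=1, then acc=1, then (i=3), then cur=1, then acc=1, then (i=4), then cur=1, then acc=1, then tmp=40, then returns 41; both end at 41.
Sweeping the whole domain (49 inputs) finds no disagreement.
verdict: equivalent


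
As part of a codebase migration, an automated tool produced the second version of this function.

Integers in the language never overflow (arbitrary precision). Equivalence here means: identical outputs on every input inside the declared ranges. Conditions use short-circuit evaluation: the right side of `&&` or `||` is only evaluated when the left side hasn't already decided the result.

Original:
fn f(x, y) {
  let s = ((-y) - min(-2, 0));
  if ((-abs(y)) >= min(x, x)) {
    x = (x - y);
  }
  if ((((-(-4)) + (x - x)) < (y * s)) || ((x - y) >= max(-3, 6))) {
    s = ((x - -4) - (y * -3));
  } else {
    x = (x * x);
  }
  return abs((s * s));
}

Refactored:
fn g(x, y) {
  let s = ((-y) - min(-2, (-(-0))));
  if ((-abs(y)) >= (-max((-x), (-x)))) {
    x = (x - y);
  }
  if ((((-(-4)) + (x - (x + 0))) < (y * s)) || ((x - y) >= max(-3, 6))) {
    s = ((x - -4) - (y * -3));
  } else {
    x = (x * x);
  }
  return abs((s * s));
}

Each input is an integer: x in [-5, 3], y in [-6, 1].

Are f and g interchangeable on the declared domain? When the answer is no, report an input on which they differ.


This is a faithful refactor — arithmetic usage differs; constant usage differs; min/max/abs usage differs, but the computed results match everywhere.
Spot check at x=0, y=-6 — f: s := 8 | ((-abs(y)) >= min(x, x)): false | ((((-(-4)) + (x - x)) < (y * s)) || ((x - y) >= max(-3, 6))): true | s := -14 | result 196. g: s := 8 | ((-abs(y)) >= (-max((-x), (-x)))): false | ((((-(-4)) + (x - (x + 0))) < (y * s)) || ((x - y) >= max(-3, 6))): true | s := -14 | result 196. Both give 196.
Across all 72 domain points the two functions coincide.
verdict: equivalent


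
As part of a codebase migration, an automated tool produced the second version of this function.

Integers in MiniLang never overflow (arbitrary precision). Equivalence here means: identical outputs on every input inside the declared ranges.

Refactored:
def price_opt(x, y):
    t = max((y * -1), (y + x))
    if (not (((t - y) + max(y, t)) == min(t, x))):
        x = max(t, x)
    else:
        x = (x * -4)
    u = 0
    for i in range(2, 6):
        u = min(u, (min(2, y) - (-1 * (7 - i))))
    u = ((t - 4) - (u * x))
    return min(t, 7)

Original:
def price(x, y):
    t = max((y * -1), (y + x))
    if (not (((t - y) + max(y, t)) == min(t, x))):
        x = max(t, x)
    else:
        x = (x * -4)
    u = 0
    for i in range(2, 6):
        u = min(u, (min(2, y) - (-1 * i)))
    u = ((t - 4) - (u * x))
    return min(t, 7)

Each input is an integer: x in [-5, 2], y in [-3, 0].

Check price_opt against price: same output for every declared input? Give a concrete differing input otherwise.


The two are interchangeable: arithmetic usage differs, constant usage differs, and every declared input agrees.
One worked example (x=-1, y=-1) — price: t := 1 | (not (((t - y) + max(y, t)) == min(t, x))): true | x := 1 | u := 0 | iter i=2: | u := 0 | iter i=3: | u := 0 | iter i=4: | u := 0 | iter i=5: | u := 0 | u := -3 | result 1; price_opt: t := 1 | (not (((t - y) + max(y, t)) == min(t, x))): true | x := 1 | u := 0 | iter i=2: | u := 0 | iter i=3: | u := 0 | iter i=4: | u := 0 | iter i=5: | u := 0 | u := -3 | result 1; agreement on 1.
Checked all 32 inputs in the declared domain: the outputs agree on every one.
verdict: equivalent


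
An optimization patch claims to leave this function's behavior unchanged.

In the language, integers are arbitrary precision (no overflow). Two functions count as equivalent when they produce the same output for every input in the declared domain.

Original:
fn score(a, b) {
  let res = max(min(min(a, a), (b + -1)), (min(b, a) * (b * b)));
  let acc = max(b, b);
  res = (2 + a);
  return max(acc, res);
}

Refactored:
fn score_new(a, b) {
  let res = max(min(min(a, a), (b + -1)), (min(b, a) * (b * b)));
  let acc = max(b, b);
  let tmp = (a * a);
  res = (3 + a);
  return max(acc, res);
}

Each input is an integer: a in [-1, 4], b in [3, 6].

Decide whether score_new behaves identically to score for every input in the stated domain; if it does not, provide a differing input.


There is a counterexample at a=1, b=3: 3 on one side, 4 on the other.
score: res = 9; acc = 3; res = 3; return 3
score_new: res = 9; acc = 3; tmp = 1; res = 4; return 4
verdict: not equivalent; witness: a=1, b=3


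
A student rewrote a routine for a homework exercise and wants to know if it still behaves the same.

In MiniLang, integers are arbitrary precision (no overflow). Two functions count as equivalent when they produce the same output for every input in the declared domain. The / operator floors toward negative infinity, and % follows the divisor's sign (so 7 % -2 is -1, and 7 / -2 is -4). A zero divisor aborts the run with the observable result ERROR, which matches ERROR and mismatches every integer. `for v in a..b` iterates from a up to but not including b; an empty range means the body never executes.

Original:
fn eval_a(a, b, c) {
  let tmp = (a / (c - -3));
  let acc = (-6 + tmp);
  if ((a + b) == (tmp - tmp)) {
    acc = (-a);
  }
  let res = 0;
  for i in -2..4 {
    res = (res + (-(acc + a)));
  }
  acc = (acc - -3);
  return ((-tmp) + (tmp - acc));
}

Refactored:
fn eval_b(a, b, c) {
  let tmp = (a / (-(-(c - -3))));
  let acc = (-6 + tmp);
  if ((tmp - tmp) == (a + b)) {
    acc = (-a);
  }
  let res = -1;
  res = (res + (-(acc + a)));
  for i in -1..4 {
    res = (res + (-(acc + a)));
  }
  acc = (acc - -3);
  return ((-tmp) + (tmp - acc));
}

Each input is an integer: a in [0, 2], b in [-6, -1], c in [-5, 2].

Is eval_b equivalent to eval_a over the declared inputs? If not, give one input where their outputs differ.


Equivalent. The suspicious edit (`0` became `-1`) never changes the result for any input inside the declared domain.
Sweeping the whole domain (144 inputs) finds no disagreement.
Spot check at a=1, b=-2, c=-5 — eval_a: tmp = -1; acc = -7; ((a + b) == (tmp - tmp)) -> false; res = 0; [i=-2]; res = 6; [i=-1]; res = 12; [i=0]; res = 18; [i=1]; res = 24; [i=2]; res = 30; [i=3]; res = 36; acc = -4; return 4. eval_b: tmp = -1; acc = -7; ((tmp - tmp) == (a + b)) -> false; res = -1; res = 5; [i=-1]; res = 11; [i=0]; res = 17; [i=1]; res = 23; [i=2]; res = 29; [i=3]; res = 35; acc = -4; return 4. Both give 4.
verdict: equivalent


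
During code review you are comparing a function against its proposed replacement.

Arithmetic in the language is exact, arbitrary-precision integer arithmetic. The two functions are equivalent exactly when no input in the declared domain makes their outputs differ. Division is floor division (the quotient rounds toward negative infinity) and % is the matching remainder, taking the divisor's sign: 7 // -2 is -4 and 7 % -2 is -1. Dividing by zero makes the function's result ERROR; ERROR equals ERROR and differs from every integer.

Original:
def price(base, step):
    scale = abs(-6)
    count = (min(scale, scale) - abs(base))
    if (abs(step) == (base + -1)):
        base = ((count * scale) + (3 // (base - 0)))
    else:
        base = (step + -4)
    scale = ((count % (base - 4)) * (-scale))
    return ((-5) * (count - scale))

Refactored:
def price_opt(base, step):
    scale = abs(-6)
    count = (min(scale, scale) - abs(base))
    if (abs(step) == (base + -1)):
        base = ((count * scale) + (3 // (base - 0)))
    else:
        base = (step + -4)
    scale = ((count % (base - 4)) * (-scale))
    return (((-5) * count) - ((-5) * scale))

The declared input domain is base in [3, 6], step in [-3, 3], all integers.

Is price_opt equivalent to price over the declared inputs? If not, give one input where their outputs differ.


Differences: arithmetic usage differs, constant usage differs — yet all 28 inputs agree.
verdict: equivalent


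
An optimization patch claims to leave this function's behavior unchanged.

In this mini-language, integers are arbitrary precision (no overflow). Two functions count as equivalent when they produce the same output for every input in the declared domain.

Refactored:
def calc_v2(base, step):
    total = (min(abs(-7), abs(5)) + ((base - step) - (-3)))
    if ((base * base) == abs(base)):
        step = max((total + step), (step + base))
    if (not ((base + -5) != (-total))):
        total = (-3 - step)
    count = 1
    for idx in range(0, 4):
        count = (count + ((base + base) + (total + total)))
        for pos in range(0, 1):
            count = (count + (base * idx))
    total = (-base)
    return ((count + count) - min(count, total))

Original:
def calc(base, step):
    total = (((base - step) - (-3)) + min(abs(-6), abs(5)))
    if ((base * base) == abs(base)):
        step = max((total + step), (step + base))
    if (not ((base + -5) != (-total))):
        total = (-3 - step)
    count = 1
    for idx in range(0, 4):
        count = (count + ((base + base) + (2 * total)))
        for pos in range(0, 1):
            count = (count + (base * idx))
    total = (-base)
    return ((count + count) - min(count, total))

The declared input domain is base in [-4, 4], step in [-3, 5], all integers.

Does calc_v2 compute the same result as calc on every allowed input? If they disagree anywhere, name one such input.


Equivalent. Although `-6` became `-7`, no input in the stated domain can expose it.
Across all 81 domain points the two functions coincide.
Tracing base=-3, step=4: calc: total becomes 1; next ((base * base) == abs(base)) evaluates to false; next (not ((base + -5) != (-total))) evaluates to false; next count becomes 1; next at idx=0:; next count becomes -3; next at pos=0:; next count becomes -3; next at idx=1:; next count becomes -7; next at pos=0:; next count becomes -10; next at idx=2:; next count becomes -14; next at pos=0:; next count becomes -20; next at idx=3:; next count becomes -24; next at pos=0:; next count becomes -33; next total becomes 3; next final value -33 | calc_v2: total becomes 1; next ((base * base) == abs(base)) evaluates to false; next (not ((base + -5) != (-total))) evaluates to false; next count becomes 1; next at idx=0:; next count becomes -3; next at pos=0:; next count becomes -3; next at idx=1:; next count becomes -7; next at pos=0:; next count becomes -10; next at idx=2:; next count becomes -14; next at pos=0:; next count becomes -20; next at idx=3:; next count becomes -24; next at pos=0:; next count becomes -33; next total becomes 3; next final value -33 — matching result -33.
verdict: equivalent


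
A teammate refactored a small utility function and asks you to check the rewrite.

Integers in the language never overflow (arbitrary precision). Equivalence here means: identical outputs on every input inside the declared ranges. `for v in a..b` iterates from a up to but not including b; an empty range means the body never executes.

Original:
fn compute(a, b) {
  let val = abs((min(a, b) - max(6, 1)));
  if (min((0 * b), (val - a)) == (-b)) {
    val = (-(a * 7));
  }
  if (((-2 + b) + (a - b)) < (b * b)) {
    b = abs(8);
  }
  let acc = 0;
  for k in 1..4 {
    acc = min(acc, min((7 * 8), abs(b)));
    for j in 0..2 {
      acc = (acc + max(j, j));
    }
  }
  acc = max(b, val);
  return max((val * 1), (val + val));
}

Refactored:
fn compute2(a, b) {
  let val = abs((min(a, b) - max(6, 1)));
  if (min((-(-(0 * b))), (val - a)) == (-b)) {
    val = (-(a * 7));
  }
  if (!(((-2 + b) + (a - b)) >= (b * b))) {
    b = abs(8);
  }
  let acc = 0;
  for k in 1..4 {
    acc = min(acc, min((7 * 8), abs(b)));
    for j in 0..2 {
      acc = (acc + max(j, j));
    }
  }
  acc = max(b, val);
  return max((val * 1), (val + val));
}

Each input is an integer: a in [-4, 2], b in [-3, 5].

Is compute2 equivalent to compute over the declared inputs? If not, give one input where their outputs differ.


The two versions differ — the changes include boolean connective usage differs; also comparison usage differs.
As a probe, take a=-1, b=0: compute runs val := 7 | (min((0 * b), (val - a)) == (-b)): true | val := 7 | (((-2 + b) + (a - b)) < (b * b)): true | b := 8 | acc := 0 | iter k=1: | acc := 0 | iter j=0: | acc := 0 | iter j=1: | acc := 1 | iter k=2: | acc := 1 | iter j=0: | acc := 1 | iter j=1: | acc := 2 | iter k=3: | acc := 2 | iter j=0: | acc := 2 | iter j=1: | acc := 3 | acc := 8 | result 14; compute2 runs val := 7 | (min((-(-(0 * b))), (val - a)) == (-b)): true | val := 7 | (!(((-2 + b) + (a - b)) >= (b * b))): true | b := 8 | acc := 0 | iter k=1: | acc := 0 | iter j=0: | acc := 0 | iter j=1: | acc := 1 | iter k=2: | acc := 1 | iter j=0: | acc := 1 | iter j=1: | acc := 2 | iter k=3: | acc := 2 | iter j=0: | acc := 2 | iter j=1: | acc := 3 | acc := 8 | result 14; both end at 14.
Across all 63 domain points the two functions coincide.
verdict: equivalent


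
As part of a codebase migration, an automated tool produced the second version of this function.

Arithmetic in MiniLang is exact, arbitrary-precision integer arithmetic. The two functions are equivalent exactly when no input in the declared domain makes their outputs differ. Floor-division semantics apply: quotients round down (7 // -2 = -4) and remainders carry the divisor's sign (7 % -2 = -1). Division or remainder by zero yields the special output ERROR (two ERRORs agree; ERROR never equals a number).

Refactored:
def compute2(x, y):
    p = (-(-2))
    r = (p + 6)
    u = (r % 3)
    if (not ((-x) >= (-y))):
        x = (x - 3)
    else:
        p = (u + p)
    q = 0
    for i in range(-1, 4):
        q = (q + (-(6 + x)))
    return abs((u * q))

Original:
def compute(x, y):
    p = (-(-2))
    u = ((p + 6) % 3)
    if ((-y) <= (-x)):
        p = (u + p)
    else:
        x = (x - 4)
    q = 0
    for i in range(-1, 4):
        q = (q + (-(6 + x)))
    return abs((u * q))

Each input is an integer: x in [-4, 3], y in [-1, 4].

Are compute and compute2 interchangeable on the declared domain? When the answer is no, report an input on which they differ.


Not equivalent: x=0, y=-1 separates them (20 vs 30).
compute: p=2, then u=2, then ((-y) <= (-x)) is false, then x=-4, then q=0, then (i=-1), then q=-2, then (i=0), then q=-4, then (i=1), then q=-6, then (i=2), then q=-8, then (i=3), then q=-10, then returns 20
compute2: p=2, then r=8, then u=2, then (not ((-x) >= (-y))) is true, then x=-3, then q=0, then (i=-1), then q=-3, then (i=0), then q=-6, then (i=1), then q=-9, then (i=2), then q=-12, then (i=3), then q=-15, then returns 30
verdict: not equivalent; witness: x=0, y=-1


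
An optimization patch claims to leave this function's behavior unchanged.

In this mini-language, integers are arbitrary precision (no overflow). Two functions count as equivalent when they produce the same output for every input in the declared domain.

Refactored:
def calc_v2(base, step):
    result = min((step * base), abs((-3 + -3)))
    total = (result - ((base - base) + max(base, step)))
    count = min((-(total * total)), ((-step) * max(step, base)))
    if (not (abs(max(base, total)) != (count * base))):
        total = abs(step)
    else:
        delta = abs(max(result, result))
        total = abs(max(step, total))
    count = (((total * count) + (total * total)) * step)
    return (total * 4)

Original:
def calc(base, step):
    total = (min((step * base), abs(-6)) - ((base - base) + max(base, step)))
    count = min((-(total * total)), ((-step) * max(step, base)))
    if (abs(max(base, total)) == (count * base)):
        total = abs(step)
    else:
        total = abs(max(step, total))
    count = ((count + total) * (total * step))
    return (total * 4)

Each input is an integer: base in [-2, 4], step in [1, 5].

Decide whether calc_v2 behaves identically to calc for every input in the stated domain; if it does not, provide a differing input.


Side by side, the visible changes include: local variable names differ; also min/max/abs usage differs; also comparison usage differs; also boolean connective usage differs; also statement counts differ; also constant usage differs; also arithmetic usage differs.
As a probe, take base=3, step=1: calc runs total = 0; count = -3; (abs(max(base, total)) == (count * base)) -> false; total = 1; count = -2; return 4; calc_v2 runs result = 3; total = 0; count = -3; (not (abs(max(base, total)) != (count * base))) -> false; delta = 3; total = 1; count = -2; return 4; both end at 4.
Sweeping the whole domain (35 inputs) finds no disagreement.
verdict: equivalent


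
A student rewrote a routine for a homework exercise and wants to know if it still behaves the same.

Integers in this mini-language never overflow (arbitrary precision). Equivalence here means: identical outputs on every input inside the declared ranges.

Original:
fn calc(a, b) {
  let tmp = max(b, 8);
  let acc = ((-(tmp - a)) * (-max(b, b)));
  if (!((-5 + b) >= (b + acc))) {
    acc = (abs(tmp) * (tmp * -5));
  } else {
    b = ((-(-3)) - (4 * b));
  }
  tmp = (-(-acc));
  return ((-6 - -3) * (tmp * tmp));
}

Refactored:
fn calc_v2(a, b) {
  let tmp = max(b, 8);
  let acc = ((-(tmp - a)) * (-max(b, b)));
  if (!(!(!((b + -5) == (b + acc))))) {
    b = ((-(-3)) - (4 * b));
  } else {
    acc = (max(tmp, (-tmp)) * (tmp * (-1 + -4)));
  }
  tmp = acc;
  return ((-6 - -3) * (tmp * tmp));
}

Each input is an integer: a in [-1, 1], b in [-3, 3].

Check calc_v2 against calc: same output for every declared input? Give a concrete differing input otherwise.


The rewrite breaks on a=-1, b=0, where the results are -307200 and 0.
calc: tmp = 8; acc = 0; (!((-5 + b) >= (b + acc))) -> true; acc = -320; tmp = -320; return -307200
calc_v2: tmp = 8; acc = 0; (!(!(!((b + -5) == (b + acc))))) -> true; b = 3; tmp = 0; return 0
verdict: not equivalent; witness: a=-1, b=0


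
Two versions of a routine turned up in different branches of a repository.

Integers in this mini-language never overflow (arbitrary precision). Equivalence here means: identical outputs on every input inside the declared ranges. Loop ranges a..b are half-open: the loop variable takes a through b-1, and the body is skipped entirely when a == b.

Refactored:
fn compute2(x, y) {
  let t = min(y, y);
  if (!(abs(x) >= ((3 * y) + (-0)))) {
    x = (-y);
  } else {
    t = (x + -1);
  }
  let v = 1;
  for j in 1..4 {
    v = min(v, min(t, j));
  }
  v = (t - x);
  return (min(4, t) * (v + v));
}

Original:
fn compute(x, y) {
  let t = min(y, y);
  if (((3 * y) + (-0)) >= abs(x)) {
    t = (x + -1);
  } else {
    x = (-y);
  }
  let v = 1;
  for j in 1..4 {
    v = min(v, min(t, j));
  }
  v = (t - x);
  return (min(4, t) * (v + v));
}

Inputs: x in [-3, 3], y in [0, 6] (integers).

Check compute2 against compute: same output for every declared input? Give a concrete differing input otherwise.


Not equivalent: x=-3, y=0 separates them (0 vs 8).
compute: t := 0 | (((3 * y) + (-0)) >= abs(x)): false | x := 0 | v := 1 | iter j=1: | v := 0 | iter j=2: | v := 0 | iter j=3: | v := 0 | v := 0 | result 0
compute2: t := 0 | (!(abs(x) >= ((3 * y) + (-0)))): false | t := -4 | v := 1 | iter j=1: | v := -4 | iter j=2: | v := -4 | iter j=3: | v := -4 | v := -1 | result 8
verdict: not equivalent; witness: x=-3, y=0


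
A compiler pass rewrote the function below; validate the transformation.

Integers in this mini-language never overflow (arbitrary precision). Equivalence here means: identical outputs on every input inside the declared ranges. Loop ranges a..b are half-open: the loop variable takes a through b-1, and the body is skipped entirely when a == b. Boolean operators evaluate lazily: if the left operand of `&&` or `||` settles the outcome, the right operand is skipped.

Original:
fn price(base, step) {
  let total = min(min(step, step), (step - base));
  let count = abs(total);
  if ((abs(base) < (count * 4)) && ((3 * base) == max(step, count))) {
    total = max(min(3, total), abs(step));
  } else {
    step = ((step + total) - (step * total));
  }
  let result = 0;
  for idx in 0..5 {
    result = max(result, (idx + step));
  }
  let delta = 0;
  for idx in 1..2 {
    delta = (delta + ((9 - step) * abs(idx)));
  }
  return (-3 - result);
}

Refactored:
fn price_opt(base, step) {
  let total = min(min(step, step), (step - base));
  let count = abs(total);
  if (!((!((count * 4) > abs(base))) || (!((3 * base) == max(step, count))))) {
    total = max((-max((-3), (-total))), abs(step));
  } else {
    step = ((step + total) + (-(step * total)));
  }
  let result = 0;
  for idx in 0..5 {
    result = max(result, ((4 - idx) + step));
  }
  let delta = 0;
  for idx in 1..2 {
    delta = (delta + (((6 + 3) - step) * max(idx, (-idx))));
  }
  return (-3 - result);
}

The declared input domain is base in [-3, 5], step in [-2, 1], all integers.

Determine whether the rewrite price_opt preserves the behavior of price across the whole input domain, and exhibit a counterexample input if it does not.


Changes here: comparison usage differs, and constant usage differs, and min/max/abs usage differs, and arithmetic usage differs, and boolean connective usage differs; the full 36-point sweep finds no disagreement.
verdict: equivalent
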